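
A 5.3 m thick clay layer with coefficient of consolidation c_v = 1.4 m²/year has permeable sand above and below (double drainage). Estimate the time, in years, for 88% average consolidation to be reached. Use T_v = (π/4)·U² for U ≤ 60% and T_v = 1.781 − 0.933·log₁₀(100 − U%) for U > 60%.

Drainage path length: H_d = H/2 = 2.65 m (double drainage).
U > 60%: T_v = 1.781 − 0.933·log₁₀(100 − 88) = 0.77412.
t = T_v·H_d²/c_v = 0.77412×2.65²/1.4 = 3.883 years.

t ≈ 3.88 years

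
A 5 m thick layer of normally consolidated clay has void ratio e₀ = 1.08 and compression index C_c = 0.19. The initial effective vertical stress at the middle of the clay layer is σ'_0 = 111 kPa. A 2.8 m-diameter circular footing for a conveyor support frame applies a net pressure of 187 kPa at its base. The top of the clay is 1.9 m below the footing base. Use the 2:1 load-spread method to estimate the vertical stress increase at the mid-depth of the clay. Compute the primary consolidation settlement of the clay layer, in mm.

S_c ≈ 45 mm

Mid-depth of clay below the footing base: z = 1.9 + 5/2 = 4.4 m.
Stress increase at mid-clay by the 2:1 spreading method:
Δσ ≈ qD²/(D+z)² = 187×2.8²/(2.8+4.4)² = 28.281 kPa
Final effective stress: σ'_f = σ'_0 + Δσ = 111 + 28.281 = 139.28 kPa.
Normally consolidated clay, so the full stress increment lies on the virgin compression line:
S_c = C_c·H/(1+e₀)·log₁₀(σ'_f/σ'_0) = 0.19×5/(1+1.08)×log₁₀(139.28/111)
    = 0.45673 × 0.098566 = 0.04502 m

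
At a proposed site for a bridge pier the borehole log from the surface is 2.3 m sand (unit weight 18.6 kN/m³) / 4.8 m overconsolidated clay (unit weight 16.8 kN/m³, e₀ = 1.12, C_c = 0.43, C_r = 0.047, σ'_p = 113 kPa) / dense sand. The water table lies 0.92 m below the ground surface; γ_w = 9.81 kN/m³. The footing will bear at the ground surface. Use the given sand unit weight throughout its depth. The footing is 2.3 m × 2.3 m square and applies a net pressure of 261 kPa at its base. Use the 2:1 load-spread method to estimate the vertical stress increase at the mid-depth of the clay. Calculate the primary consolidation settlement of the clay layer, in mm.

Mid-depth of clay below the ground surface: z = 2.3 + 4.8/2 = 4.7 m.
Total vertical stress at mid-clay: σ_v = 18.6×2.3 + 16.8×2.4 = 83.1 kPa.
Pore pressure: u = 9.81×(4.7 − 0.92) = 37.082 kPa.
Initial effective stress: σ'_0 = σ_v − u = 83.1 − 37.082 = 46.018 kPa.
Stress increase at mid-clay by the 2:1 spreading method:
Δσ = qBL/((B+z)(L+z)) = 261×2.3×2.3/((2.3+4.7)(2.3+4.7)) = 28.177 kPa
Final effective stress: σ'_f = 46.018 + 28.177 = 74.195 kPa.
σ'_f = 74.195 ≤ σ'_p = 113 kPa, so the clay remains overconsolidated and only the recompression index applies:
S_c = C_r·H/(1+e₀)·log₁₀(σ'_f/σ'_0) = 0.047×4.8/2.12×log₁₀(74.195/46.018)
    = 0.10642 × 0.20745 = 0.02208 m

S_c ≈ 22.1 mm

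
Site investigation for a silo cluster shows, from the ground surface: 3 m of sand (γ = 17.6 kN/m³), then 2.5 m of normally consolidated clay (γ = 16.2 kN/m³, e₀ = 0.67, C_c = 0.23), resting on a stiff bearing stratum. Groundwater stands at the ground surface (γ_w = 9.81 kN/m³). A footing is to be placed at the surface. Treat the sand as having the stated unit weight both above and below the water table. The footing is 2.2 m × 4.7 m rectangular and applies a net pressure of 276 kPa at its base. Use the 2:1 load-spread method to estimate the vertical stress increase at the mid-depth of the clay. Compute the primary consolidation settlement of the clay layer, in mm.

S_c ≈ 142 mm

Mid-depth of clay below the ground surface: z = 3 + 2.5/2 = 4.25 m.
Total vertical stress at mid-clay: σ_v = 17.6×3 + 16.2×1.25 = 73.05 kPa.
Pore pressure: u = 9.81×(4.25 − 0) = 41.693 kPa.
Initial effective stress: σ'_0 = σ_v − u = 73.05 − 41.693 = 31.357 kPa.
Stress increase at mid-clay by the 2:1 spreading method:
Δσ = qBL/((B+z)(L+z)) = 276×2.2×4.7/((2.2+4.25)(4.7+4.25)) = 49.436 kPa
Final effective stress: σ'_f = σ'_0 + Δσ = 31.357 + 49.436 = 80.793 kPa.
Normally consolidated clay, so the full stress increment lies on the virgin compression line:
S_c = C_c·H/(1+e₀)·log₁₀(σ'_f/σ'_0) = 0.23×2.5/(1+0.67)×log₁₀(80.793/31.357)
    = 0.34431 × 0.41104 = 0.1415 m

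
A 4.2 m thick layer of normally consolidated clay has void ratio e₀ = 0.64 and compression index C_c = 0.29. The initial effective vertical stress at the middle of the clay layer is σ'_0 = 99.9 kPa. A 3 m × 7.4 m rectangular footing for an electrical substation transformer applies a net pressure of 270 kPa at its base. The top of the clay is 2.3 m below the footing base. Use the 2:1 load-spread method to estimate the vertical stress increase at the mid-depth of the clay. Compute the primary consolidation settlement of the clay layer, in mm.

Mid-depth of clay below the footing base: z = 2.3 + 4.2/2 = 4.4 m.
Stress increase at mid-clay by the 2:1 spreading method:
Δσ = qBL/((B+z)(L+z)) = 270×3×7.4/((3+4.4)(7.4+4.4)) = 68.644 kPa
Final effective stress: σ'_f = σ'_0 + Δσ = 99.9 + 68.644 = 168.54 kPa.
Normally consolidated clay, so the full stress increment lies on the virgin compression line:
S_c = C_c·H/(1+e₀)·log₁₀(σ'_f/σ'_0) = 0.29×4.2/(1+0.64)×log₁₀(168.54/99.9)
    = 0.74268 × 0.22714 = 0.1687 m

S_c ≈ 169 mm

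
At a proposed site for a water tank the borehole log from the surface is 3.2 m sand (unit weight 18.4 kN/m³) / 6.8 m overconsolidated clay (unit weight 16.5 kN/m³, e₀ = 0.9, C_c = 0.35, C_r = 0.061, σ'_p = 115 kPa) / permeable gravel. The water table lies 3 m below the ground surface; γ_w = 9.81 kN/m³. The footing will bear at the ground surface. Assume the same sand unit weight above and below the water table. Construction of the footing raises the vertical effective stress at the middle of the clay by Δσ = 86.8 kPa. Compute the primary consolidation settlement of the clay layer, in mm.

Mid-depth of clay below the ground surface: z = 3.2 + 6.8/2 = 6.6 m.
Total vertical stress at mid-clay: σ_v = 18.4×3.2 + 16.5×3.4 = 114.98 kPa.
Pore pressure: u = 9.81×(6.6 − 3) = 35.316 kPa.
Initial effective stress: σ'_0 = σ_v − u = 114.98 − 35.316 = 79.664 kPa.
Final effective stress: σ'_f = 79.664 + 86.8 = 166.46 kPa.
σ'_f = 166.46 > σ'_p = 115 kPa, so the stress path crosses the preconsolidation pressure — recompression up to σ'_p, then virgin compression beyond:
S_c = H/(1+e₀)·[C_r·log₁₀(σ'_p/σ'_0) + C_c·log₁₀(σ'_f/σ'_p)]
    = 6.8/1.9 × [0.061×log₁₀(115/79.664) + 0.35×log₁₀(166.46/115)]
    = 3.5789 × [0.0097256 + 0.056214] = 0.236 m

S_c ≈ 236 mm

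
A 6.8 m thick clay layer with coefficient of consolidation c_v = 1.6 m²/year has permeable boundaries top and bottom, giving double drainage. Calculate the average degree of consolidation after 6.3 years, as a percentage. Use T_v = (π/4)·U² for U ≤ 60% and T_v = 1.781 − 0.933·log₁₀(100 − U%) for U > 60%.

U ≈ 90.6 %

Drainage path length: H_d = H/2 = 3.4 m (double drainage).
T_v = c_v·t/H_d² = 1.6×6.3/3.4² = 0.87197.
T_v = 0.87197 corresponds to the U > 60% branch:
U = 1 − 10^((1.781 − T_v)/0.933)/100 = 0.9057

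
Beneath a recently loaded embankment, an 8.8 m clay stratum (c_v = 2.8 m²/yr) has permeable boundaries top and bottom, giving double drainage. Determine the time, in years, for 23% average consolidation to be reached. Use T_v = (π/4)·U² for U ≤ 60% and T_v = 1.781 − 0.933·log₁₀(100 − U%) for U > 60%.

Drainage path length: H_d = H/2 = 4.4 m (double drainage).
U ≤ 60%: T_v = (π/4)·U² = (π/4)×0.23² = 0.041548.
t = T_v·H_d²/c_v = 0.041548×4.4²/2.8 = 0.2873 years.

t ≈ 0.287 years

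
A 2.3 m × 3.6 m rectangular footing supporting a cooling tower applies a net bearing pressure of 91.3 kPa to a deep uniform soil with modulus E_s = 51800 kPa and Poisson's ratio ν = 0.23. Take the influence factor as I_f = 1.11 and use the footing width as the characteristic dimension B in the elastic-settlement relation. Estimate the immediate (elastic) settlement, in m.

S_e ≈ 0.00426 m

Immediate (elastic) settlement: S_e = q·B·(1−ν²)/E_s · I_f.
S_e = 91.3 × 2.3 × (1 − 0.23²) / 51800 × 1.11
    = 91.3 × 2.3 × 0.9471 / 51800 × 1.11
    = 0.004262 m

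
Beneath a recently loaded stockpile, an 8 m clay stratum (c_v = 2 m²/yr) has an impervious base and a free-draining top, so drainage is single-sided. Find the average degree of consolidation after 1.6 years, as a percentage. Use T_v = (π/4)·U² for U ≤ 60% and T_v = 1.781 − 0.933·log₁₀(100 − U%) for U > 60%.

Drainage path length: H_d = H = 8 m (single drainage).
T_v = c_v·t/H_d² = 2×1.6/8² = 0.05.
T_v = 0.05 corresponds to the U ≤ 60% branch:
U = √(4T_v/π) = 0.2523

U ≈ 25.2 %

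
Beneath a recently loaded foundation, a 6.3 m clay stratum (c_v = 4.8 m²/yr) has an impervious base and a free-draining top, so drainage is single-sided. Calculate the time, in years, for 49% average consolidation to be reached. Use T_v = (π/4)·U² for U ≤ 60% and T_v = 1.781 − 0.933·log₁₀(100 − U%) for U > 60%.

Drainage path length: H_d = H = 6.3 m (single drainage).
U ≤ 60%: T_v = (π/4)·U² = (π/4)×0.49² = 0.18857.
t = T_v·H_d²/c_v = 0.18857×6.3²/4.8 = 1.559 years.

t ≈ 1.56 years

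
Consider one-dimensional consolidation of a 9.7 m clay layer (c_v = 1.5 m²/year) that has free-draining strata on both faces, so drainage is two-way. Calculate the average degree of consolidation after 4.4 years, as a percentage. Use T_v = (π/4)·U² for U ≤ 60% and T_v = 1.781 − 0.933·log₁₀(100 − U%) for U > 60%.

Drainage path length: H_d = H/2 = 4.85 m (double drainage).
T_v = c_v·t/H_d² = 1.5×4.4/4.85² = 0.28058.
T_v = 0.28058 corresponds to the U ≤ 60% branch:
U = √(4T_v/π) = 0.5977

U ≈ 59.8 %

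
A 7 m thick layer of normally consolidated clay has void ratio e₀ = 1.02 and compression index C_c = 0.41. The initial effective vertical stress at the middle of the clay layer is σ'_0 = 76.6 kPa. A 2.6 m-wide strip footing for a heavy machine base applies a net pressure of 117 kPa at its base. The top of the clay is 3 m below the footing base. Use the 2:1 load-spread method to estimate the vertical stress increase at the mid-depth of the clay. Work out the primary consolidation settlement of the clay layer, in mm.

Mid-depth of clay below the footing base: z = 3 + 7/2 = 6.5 m.
Stress increase at mid-clay by the 2:1 spreading method:
Δσ = qB/(B+z) = 117×2.6/(2.6+6.5) = 33.429 kPa
Final effective stress: σ'_f = σ'_0 + Δσ = 76.6 + 33.429 = 110.03 kPa.
Normally consolidated clay, so the full stress increment lies on the virgin compression line:
S_c = C_c·H/(1+e₀)·log₁₀(σ'_f/σ'_0) = 0.41×7/(1+1.02)×log₁₀(110.03/76.6)
    = 1.4208 × 0.15728 = 0.2235 m

S_c ≈ 223 mm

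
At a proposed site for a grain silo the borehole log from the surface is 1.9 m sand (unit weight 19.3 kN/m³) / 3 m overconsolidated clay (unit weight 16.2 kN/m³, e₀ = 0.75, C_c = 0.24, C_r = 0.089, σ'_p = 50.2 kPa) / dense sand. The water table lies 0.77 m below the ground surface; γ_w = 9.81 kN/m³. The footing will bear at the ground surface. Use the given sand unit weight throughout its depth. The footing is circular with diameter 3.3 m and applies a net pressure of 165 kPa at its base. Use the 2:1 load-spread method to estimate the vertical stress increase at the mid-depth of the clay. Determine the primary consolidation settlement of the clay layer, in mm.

Mid-depth of clay below the ground surface: z = 1.9 + 3/2 = 3.4 m.
Total vertical stress at mid-clay: σ_v = 19.3×1.9 + 16.2×1.5 = 60.97 kPa.
Pore pressure: u = 9.81×(3.4 − 0.77) = 25.8 kPa.
Initial effective stress: σ'_0 = σ_v − u = 60.97 − 25.8 = 35.17 kPa.
Stress increase at mid-clay by the 2:1 spreading method:
Δσ ≈ qD²/(D+z)² = 165×3.3²/(3.3+3.4)² = 40.028 kPa
Final effective stress: σ'_f = 35.17 + 40.028 = 75.198 kPa.
σ'_f = 75.198 > σ'_p = 50.2 kPa, so the stress path crosses the preconsolidation pressure — recompression up to σ'_p, then virgin compression beyond:
S_c = H/(1+e₀)·[C_r·log₁₀(σ'_p/σ'_0) + C_c·log₁₀(σ'_f/σ'_p)]
    = 3/1.75 × [0.089×log₁₀(50.2/35.17) + 0.24×log₁₀(75.198/50.2)]
    = 1.7143 × [0.013753 + 0.042121] = 0.09578 m

S_c ≈ 95.8 mm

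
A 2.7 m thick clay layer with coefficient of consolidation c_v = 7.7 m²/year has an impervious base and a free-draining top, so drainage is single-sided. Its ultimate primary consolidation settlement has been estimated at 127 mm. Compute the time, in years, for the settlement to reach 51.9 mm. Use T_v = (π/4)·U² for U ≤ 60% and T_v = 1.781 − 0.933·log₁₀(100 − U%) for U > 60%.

t ≈ 0.124 years

Drainage path length: H_d = H = 2.7 m (single drainage).
U = S(t)/S_ult = 51.9/127 = 0.4087.
U ≤ 60%: T_v = (π/4)·U² = (π/4)×0.40866² = 0.13116.
t = T_v·H_d²/c_v = 0.13116×2.7²/7.7 = 0.1242 years.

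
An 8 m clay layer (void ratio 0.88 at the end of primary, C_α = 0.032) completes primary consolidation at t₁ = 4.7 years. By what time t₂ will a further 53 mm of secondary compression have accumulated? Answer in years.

t₂ ≈ 11.5 years

S_s = C_α·H/(1+e_p)·log₁₀(t₂/t₁) ⇒ log₁₀(t₂/t₁) = S_s·(1+e_p)/(C_α·H).
log₁₀(t₂/t₁) = 0.053 × (1+0.88) / (0.032×8) = 0.3892
t₂ = t₁ × 10^0.3892 = 4.7 × 2.45 = 11.52 years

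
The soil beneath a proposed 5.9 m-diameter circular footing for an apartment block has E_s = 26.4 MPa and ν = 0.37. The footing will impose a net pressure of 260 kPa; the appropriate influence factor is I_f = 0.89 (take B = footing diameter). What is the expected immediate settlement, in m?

S_e ≈ 0.0446 m

Immediate (elastic) settlement: S_e = q·B·(1−ν²)/E_s · I_f.
E_s = 26.4 MPa = 26400 kPa.
S_e = 260 × 5.9 × (1 − 0.37²) / 26400 × 0.89
    = 260 × 5.9 × 0.8631 / 26400 × 0.89
    = 0.04463 m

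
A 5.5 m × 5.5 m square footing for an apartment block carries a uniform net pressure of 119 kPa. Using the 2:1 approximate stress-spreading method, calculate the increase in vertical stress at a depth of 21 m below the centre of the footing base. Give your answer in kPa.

By the 2:1 method the load spreads at 1 horizontal : 2 vertical, so at depth z the loaded area has grown by z in each plan dimension:
Δσ = qBL/((B+z)(L+z)) = 119×5.5×5.5/((5.5+21)(5.5+21)) = 5.126 kPa

Δσ_z ≈ 5.13 kPa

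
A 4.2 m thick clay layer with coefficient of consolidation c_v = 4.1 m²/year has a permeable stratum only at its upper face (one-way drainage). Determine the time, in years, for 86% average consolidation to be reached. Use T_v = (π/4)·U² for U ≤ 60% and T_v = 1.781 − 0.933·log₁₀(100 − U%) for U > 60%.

t ≈ 3.06 years

Drainage path length: H_d = H = 4.2 m (single drainage).
U > 60%: T_v = 1.781 − 0.933·log₁₀(100 − 86) = 0.71166.
t = T_v·H_d²/c_v = 0.71166×4.2²/4.1 = 3.062 years.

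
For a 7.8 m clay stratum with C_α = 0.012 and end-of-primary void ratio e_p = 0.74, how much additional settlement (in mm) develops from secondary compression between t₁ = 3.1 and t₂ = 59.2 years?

S_s ≈ 68.9 mm

Secondary compression: S_s = C_α·H/(1+e_p)·log₁₀(t₂/t₁)
S_s = 0.012×7.8/(1+0.74)×log₁₀(59.2/3.1)
    = 0.05379 × 1.281 = 0.06891 m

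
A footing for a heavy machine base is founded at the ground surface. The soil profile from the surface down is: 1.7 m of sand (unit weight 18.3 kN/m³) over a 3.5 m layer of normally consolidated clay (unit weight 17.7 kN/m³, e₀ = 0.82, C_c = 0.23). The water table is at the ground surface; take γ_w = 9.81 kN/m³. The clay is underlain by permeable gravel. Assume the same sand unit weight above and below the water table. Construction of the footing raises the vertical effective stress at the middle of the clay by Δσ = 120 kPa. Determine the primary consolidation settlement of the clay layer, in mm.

S_c ≈ 319 mm

Mid-depth of clay below the ground surface: z = 1.7 + 3.5/2 = 3.45 m.
Total vertical stress at mid-clay: σ_v = 18.3×1.7 + 17.7×1.75 = 62.085 kPa.
Pore pressure: u = 9.81×(3.45 − 0) = 33.845 kPa.
Initial effective stress: σ'_0 = σ_v − u = 62.085 − 33.845 = 28.24 kPa.
Final effective stress: σ'_f = σ'_0 + Δσ = 28.24 + 120 = 148.24 kPa.
Normally consolidated clay, so the full stress increment lies on the virgin compression line:
S_c = C_c·H/(1+e₀)·log₁₀(σ'_f/σ'_0) = 0.23×3.5/(1+0.82)×log₁₀(148.24/28.24)
    = 0.44231 × 0.7201 = 0.3185 m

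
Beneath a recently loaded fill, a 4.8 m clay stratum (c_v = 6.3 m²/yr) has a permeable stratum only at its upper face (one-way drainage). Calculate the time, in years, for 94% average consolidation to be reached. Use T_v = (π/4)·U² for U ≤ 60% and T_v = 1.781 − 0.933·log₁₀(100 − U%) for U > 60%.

t ≈ 3.86 years

Drainage path length: H_d = H = 4.8 m (single drainage).
U > 60%: T_v = 1.781 − 0.933·log₁₀(100 − 94) = 1.055.
t = T_v·H_d²/c_v = 1.055×4.8²/6.3 = 3.858 years.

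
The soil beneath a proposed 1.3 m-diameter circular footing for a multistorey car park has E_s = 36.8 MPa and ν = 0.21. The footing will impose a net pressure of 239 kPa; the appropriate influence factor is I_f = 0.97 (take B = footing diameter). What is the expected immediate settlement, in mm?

Immediate (elastic) settlement: S_e = q·B·(1−ν²)/E_s · I_f.
E_s = 36.8 MPa = 36800 kPa.
S_e = 239 × 1.3 × (1 − 0.21²) / 36800 × 0.97
    = 239 × 1.3 × 0.9559 / 36800 × 0.97
    = 0.007828 m = 7.828 mm

S_e ≈ 7.83 mm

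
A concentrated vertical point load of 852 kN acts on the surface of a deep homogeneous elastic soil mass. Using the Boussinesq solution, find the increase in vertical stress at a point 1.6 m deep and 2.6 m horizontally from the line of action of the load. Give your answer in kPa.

Boussinesq vertical stress below a point load on an elastic half-space:
Δσ_z = 3P/(2πz²) · [1 + (r/z)²]^(−5/2)
r/z = 2.6/1.6 = 1.625; [1+(r/z)²]^(−5/2) = 0.039542.
Δσ_z = 3×852/(2π×1.6²) × 0.039542 = 158.91 × 0.039542 = 6.284 kPa

Δσ_z ≈ 6.28 kPa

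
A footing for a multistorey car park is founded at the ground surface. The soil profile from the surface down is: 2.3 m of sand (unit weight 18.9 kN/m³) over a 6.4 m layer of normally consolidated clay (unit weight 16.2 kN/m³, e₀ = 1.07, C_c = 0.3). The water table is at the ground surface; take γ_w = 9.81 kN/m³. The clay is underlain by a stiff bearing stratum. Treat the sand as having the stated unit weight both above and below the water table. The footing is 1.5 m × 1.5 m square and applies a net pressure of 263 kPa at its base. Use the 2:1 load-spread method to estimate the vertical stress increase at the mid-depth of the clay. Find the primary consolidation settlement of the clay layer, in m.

Mid-depth of clay below the ground surface: z = 2.3 + 6.4/2 = 5.5 m.
Total vertical stress at mid-clay: σ_v = 18.9×2.3 + 16.2×3.2 = 95.31 kPa.
Pore pressure: u = 9.81×(5.5 − 0) = 53.955 kPa.
Initial effective stress: σ'_0 = σ_v − u = 95.31 − 53.955 = 41.355 kPa.
Stress increase at mid-clay by the 2:1 spreading method:
Δσ = qBL/((B+z)(L+z)) = 263×1.5×1.5/((1.5+5.5)(1.5+5.5)) = 12.077 kPa
Final effective stress: σ'_f = σ'_0 + Δσ = 41.355 + 12.077 = 53.432 kPa.
Normally consolidated clay, so the full stress increment lies on the virgin compression line:
S_c = C_c·H/(1+e₀)·log₁₀(σ'_f/σ'_0) = 0.3×6.4/(1+1.07)×log₁₀(53.432/41.355)
    = 0.92754 × 0.11127 = 0.1032 m

S_c ≈ 0.103 m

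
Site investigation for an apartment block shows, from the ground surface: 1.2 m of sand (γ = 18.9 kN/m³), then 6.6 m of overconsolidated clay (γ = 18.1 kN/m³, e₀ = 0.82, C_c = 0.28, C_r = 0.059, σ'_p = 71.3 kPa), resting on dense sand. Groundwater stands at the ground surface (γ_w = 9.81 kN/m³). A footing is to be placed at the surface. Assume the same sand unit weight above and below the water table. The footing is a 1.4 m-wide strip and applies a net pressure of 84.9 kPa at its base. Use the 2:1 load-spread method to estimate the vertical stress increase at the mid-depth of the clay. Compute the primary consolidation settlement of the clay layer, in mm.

Mid-depth of clay below the ground surface: z = 1.2 + 6.6/2 = 4.5 m.
Total vertical stress at mid-clay: σ_v = 18.9×1.2 + 18.1×3.3 = 82.41 kPa.
Pore pressure: u = 9.81×(4.5 − 0) = 44.145 kPa.
Initial effective stress: σ'_0 = σ_v − u = 82.41 − 44.145 = 38.265 kPa.
Stress increase at mid-clay by the 2:1 spreading method:
Δσ = qB/(B+z) = 84.9×1.4/(1.4+4.5) = 20.146 kPa
Final effective stress: σ'_f = 38.265 + 20.146 = 58.411 kPa.
σ'_f = 58.411 ≤ σ'_p = 71.3 kPa, so the clay remains overconsolidated and only the recompression index applies:
S_c = C_r·H/(1+e₀)·log₁₀(σ'_f/σ'_0) = 0.059×6.6/1.82×log₁₀(58.411/38.265)
    = 0.21396 × 0.18369 = 0.0393 m

S_c ≈ 39.3 mm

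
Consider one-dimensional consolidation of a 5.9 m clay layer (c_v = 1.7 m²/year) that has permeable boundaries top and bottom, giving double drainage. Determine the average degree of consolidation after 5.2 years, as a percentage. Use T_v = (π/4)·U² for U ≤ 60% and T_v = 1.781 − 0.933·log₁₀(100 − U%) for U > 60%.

U ≈ 93.4 %

Drainage path length: H_d = H/2 = 2.95 m (double drainage).
T_v = c_v·t/H_d² = 1.7×5.2/2.95² = 1.0158.
T_v = 1.0158 corresponds to the U > 60% branch:
U = 1 − 10^((1.781 − T_v)/0.933)/100 = 0.9339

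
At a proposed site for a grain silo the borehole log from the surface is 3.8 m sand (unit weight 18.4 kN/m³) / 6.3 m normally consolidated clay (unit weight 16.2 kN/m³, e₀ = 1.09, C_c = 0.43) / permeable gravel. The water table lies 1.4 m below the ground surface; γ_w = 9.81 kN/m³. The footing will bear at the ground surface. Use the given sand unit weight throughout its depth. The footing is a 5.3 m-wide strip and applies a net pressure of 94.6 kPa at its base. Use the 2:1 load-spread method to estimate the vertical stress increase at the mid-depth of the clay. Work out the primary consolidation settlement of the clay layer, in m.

Mid-depth of clay below the ground surface: z = 3.8 + 6.3/2 = 6.95 m.
Total vertical stress at mid-clay: σ_v = 18.4×3.8 + 16.2×3.15 = 120.95 kPa.
Pore pressure: u = 9.81×(6.95 − 1.4) = 54.446 kPa.
Initial effective stress: σ'_0 = σ_v − u = 120.95 − 54.446 = 66.504 kPa.
Stress increase at mid-clay by the 2:1 spreading method:
Δσ = qB/(B+z) = 94.6×5.3/(5.3+6.95) = 40.929 kPa
Final effective stress: σ'_f = σ'_0 + Δσ = 66.504 + 40.929 = 107.43 kPa.
Normally consolidated clay, so the full stress increment lies on the virgin compression line:
S_c = C_c·H/(1+e₀)·log₁₀(σ'_f/σ'_0) = 0.43×6.3/(1+1.09)×log₁₀(107.43/66.504)
    = 1.2962 × 0.20828 = 0.27 m

S_c ≈ 0.27 m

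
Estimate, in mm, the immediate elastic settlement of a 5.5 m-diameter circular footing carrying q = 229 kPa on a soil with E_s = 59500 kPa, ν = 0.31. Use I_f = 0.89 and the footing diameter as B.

S_e ≈ 17 mm

Immediate (elastic) settlement: S_e = q·B·(1−ν²)/E_s · I_f.
S_e = 229 × 5.5 × (1 − 0.31²) / 59500 × 0.89
    = 229 × 5.5 × 0.9039 / 59500 × 0.89
    = 0.01703 m = 17.03 mm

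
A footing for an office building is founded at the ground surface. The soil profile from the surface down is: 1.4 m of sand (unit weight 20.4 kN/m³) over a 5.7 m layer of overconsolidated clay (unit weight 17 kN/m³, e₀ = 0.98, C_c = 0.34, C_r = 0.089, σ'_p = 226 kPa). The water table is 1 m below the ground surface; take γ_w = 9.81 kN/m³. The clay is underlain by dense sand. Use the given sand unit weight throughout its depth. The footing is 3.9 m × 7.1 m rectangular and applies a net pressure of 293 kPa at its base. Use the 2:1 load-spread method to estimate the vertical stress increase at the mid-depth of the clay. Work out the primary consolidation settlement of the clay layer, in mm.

Mid-depth of clay below the ground surface: z = 1.4 + 5.7/2 = 4.25 m.
Total vertical stress at mid-clay: σ_v = 20.4×1.4 + 17×2.85 = 77.01 kPa.
Pore pressure: u = 9.81×(4.25 − 1) = 31.883 kPa.
Initial effective stress: σ'_0 = σ_v − u = 77.01 − 31.883 = 45.127 kPa.
Stress increase at mid-clay by the 2:1 spreading method:
Δσ = qBL/((B+z)(L+z)) = 293×3.9×7.1/((3.9+4.25)(7.1+4.25)) = 87.708 kPa
Final effective stress: σ'_f = 45.127 + 87.708 = 132.84 kPa.
σ'_f = 132.84 ≤ σ'_p = 226 kPa, so the clay remains overconsolidated and only the recompression index applies:
S_c = C_r·H/(1+e₀)·log₁₀(σ'_f/σ'_0) = 0.089×5.7/1.98×log₁₀(132.84/45.127)
    = 0.25621 × 0.46889 = 0.1201 m

S_c ≈ 120 mm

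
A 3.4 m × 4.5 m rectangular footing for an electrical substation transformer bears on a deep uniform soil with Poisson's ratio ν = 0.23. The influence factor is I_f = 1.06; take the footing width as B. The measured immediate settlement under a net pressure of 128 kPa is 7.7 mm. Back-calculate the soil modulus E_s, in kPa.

E_s ≈ 56700 kPa

S_e = q·B·(1−ν²)/E_s · I_f  ⇒  E_s = q·B·(1−ν²)·I_f / S_e.
E_s = 128 × 3.4 × 0.9471 × 1.06 / 0.0077 = 56740 kPa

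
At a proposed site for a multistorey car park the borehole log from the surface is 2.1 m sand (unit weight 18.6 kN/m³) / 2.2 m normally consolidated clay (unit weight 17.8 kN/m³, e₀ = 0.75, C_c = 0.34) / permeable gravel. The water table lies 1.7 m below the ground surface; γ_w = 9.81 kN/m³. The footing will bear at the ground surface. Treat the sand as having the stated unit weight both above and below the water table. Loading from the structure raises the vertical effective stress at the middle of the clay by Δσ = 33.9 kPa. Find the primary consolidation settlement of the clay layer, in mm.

S_c ≈ 106 mm

Mid-depth of clay below the ground surface: z = 2.1 + 2.2/2 = 3.2 m.
Total vertical stress at mid-clay: σ_v = 18.6×2.1 + 17.8×1.1 = 58.64 kPa.
Pore pressure: u = 9.81×(3.2 − 1.7) = 14.715 kPa.
Initial effective stress: σ'_0 = σ_v − u = 58.64 − 14.715 = 43.925 kPa.
Final effective stress: σ'_f = σ'_0 + Δσ = 43.925 + 33.9 = 77.825 kPa.
Normally consolidated clay, so the full stress increment lies on the virgin compression line:
S_c = C_c·H/(1+e₀)·log₁₀(σ'_f/σ'_0) = 0.34×2.2/(1+0.75)×log₁₀(77.825/43.925)
    = 0.42743 × 0.24841 = 0.1062 m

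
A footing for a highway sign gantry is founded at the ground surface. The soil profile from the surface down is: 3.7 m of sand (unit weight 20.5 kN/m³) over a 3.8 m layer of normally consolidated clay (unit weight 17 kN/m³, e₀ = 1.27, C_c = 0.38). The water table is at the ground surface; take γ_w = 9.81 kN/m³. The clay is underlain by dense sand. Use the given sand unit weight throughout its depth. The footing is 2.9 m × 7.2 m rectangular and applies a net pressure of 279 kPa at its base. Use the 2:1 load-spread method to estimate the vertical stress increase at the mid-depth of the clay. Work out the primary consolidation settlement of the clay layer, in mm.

Mid-depth of clay below the ground surface: z = 3.7 + 3.8/2 = 5.6 m.
Total vertical stress at mid-clay: σ_v = 20.5×3.7 + 17×1.9 = 108.15 kPa.
Pore pressure: u = 9.81×(5.6 − 0) = 54.936 kPa.
Initial effective stress: σ'_0 = σ_v − u = 108.15 − 54.936 = 53.214 kPa.
Stress increase at mid-clay by the 2:1 spreading method:
Δσ = qBL/((B+z)(L+z)) = 279×2.9×7.2/((2.9+5.6)(7.2+5.6)) = 53.543 kPa
Final effective stress: σ'_f = σ'_0 + Δσ = 53.214 + 53.543 = 106.76 kPa.
Normally consolidated clay, so the full stress increment lies on the virgin compression line:
S_c = C_c·H/(1+e₀)·log₁₀(σ'_f/σ'_0) = 0.38×3.8/(1+1.27)×log₁₀(106.76/53.214)
    = 0.63612 × 0.30238 = 0.1923 m

S_c ≈ 192 mm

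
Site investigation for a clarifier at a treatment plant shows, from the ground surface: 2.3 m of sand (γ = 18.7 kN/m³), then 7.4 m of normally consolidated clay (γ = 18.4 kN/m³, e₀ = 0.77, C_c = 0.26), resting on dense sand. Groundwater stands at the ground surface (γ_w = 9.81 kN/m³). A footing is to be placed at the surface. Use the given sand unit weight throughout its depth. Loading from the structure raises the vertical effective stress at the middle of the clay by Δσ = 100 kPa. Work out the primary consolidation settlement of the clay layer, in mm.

S_c ≈ 505 mm

Mid-depth of clay below the ground surface: z = 2.3 + 7.4/2 = 6 m.
Total vertical stress at mid-clay: σ_v = 18.7×2.3 + 18.4×3.7 = 111.09 kPa.
Pore pressure: u = 9.81×(6 − 0) = 58.86 kPa.
Initial effective stress: σ'_0 = σ_v − u = 111.09 − 58.86 = 52.23 kPa.
Final effective stress: σ'_f = σ'_0 + Δσ = 52.23 + 100 = 152.23 kPa.
Normally consolidated clay, so the full stress increment lies on the virgin compression line:
S_c = C_c·H/(1+e₀)·log₁₀(σ'_f/σ'_0) = 0.26×7.4/(1+0.77)×log₁₀(152.23/52.23)
    = 1.087 × 0.46458 = 0.505 m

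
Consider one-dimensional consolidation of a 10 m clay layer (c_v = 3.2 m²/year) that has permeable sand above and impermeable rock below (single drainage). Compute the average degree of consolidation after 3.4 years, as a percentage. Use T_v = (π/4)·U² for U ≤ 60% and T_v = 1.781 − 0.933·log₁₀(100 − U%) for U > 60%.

U ≈ 37.2 %

Drainage path length: H_d = H = 10 m (single drainage).
T_v = c_v·t/H_d² = 3.2×3.4/10² = 0.1088.
T_v = 0.1088 corresponds to the U ≤ 60% branch:
U = √(4T_v/π) = 0.3722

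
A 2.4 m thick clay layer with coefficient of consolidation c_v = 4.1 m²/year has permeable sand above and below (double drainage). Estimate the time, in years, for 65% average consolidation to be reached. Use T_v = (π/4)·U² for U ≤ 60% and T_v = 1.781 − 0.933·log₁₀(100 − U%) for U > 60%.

Drainage path length: H_d = H/2 = 1.2 m (double drainage).
U > 60%: T_v = 1.781 − 0.933·log₁₀(100 − 65) = 0.34038.
t = T_v·H_d²/c_v = 0.34038×1.2²/4.1 = 0.1195 years.

t ≈ 0.12 years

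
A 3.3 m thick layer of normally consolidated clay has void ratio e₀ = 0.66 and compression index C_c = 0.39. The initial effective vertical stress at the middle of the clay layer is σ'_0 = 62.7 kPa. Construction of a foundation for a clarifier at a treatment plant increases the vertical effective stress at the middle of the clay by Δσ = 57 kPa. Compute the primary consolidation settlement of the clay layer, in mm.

Final effective stress: σ'_f = σ'_0 + Δσ = 62.7 + 57 = 119.7 kPa.
Normally consolidated clay, so the full stress increment lies on the virgin compression line:
S_c = C_c·H/(1+e₀)·log₁₀(σ'_f/σ'_0) = 0.39×3.3/(1+0.66)×log₁₀(119.7/62.7)
    = 0.7753 × 0.28083 = 0.2177 m

S_c ≈ 218 mm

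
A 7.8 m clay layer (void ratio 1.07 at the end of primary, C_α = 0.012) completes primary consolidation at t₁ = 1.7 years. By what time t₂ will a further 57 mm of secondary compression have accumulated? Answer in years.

t₂ ≈ 31 years

S_s = C_α·H/(1+e_p)·log₁₀(t₂/t₁) ⇒ log₁₀(t₂/t₁) = S_s·(1+e_p)/(C_α·H).
log₁₀(t₂/t₁) = 0.057 × (1+1.07) / (0.012×7.8) = 1.261
t₂ = t₁ × 10^1.261 = 1.7 × 18.22 = 30.98 years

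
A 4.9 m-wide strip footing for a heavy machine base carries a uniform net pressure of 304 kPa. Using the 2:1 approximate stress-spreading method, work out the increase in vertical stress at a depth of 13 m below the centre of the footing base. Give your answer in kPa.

Δσ_z ≈ 83.2 kPa

By the 2:1 method the load spreads at 1 horizontal : 2 vertical, so at depth z the loaded area has grown by z in each plan dimension:
Δσ = qB/(B+z) = 304×4.9/(4.9+13) = 83.218 kPa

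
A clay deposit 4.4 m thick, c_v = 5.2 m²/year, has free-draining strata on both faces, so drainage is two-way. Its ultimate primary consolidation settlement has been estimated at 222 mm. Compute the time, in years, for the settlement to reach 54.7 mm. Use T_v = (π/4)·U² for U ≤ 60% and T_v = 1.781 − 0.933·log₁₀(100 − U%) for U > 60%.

t ≈ 0.0444 years

Drainage path length: H_d = H/2 = 2.2 m (double drainage).
U = S(t)/S_ult = 54.7/222 = 0.2464.
U ≤ 60%: T_v = (π/4)·U² = (π/4)×0.2464² = 0.047682.
t = T_v·H_d²/c_v = 0.047682×2.2²/5.2 = 0.04438 years.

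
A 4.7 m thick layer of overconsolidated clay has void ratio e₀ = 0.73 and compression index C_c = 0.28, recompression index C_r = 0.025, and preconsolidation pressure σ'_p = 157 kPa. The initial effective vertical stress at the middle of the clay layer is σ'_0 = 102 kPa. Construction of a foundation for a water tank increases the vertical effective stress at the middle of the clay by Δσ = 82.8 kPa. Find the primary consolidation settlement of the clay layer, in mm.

S_c ≈ 66.6 mm

Final effective stress: σ'_f = 102 + 82.8 = 184.8 kPa.
σ'_f = 184.8 > σ'_p = 157 kPa, so the stress path crosses the preconsolidation pressure — recompression up to σ'_p, then virgin compression beyond:
S_c = H/(1+e₀)·[C_r·log₁₀(σ'_p/σ'_0) + C_c·log₁₀(σ'_f/σ'_p)]
    = 4.7/1.73 × [0.025×log₁₀(157/102) + 0.28×log₁₀(184.8/157)]
    = 2.7168 × [0.0046825 + 0.019825] = 0.06658 m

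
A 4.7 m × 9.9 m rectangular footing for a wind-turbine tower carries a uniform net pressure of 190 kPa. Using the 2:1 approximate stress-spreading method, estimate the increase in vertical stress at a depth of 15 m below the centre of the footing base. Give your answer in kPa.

By the 2:1 method the load spreads at 1 horizontal : 2 vertical, so at depth z the loaded area has grown by z in each plan dimension:
Δσ = qBL/((B+z)(L+z)) = 190×4.7×9.9/((4.7+15)(9.9+15)) = 18.023 kPa

Δσ_z ≈ 18 kPa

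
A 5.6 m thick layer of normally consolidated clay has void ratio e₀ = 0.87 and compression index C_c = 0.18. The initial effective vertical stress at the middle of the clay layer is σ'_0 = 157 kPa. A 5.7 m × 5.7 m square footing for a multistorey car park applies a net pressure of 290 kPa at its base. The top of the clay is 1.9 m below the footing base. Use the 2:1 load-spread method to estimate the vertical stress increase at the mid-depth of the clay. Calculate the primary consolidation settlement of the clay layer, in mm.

S_c ≈ 103 mm

Mid-depth of clay below the footing base: z = 1.9 + 5.6/2 = 4.7 m.
Stress increase at mid-clay by the 2:1 spreading method:
Δσ = qBL/((B+z)(L+z)) = 290×5.7×5.7/((5.7+4.7)(5.7+4.7)) = 87.113 kPa
Final effective stress: σ'_f = σ'_0 + Δσ = 157 + 87.113 = 244.11 kPa.
Normally consolidated clay, so the full stress increment lies on the virgin compression line:
S_c = C_c·H/(1+e₀)·log₁₀(σ'_f/σ'_0) = 0.18×5.6/(1+0.87)×log₁₀(244.11/157)
    = 0.53904 × 0.19169 = 0.1033 m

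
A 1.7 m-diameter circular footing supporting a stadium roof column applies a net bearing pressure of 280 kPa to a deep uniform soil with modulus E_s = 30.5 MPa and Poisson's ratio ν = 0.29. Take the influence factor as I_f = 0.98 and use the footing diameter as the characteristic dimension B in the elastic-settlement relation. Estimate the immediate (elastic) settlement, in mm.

S_e ≈ 14 mm

Immediate (elastic) settlement: S_e = q·B·(1−ν²)/E_s · I_f.
E_s = 30.5 MPa = 30500 kPa.
S_e = 280 × 1.7 × (1 − 0.29²) / 30500 × 0.98
    = 280 × 1.7 × 0.9159 / 30500 × 0.98
    = 0.01401 m = 14.01 mm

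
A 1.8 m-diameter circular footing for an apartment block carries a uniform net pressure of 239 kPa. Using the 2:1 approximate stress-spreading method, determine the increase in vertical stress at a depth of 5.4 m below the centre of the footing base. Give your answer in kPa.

By the 2:1 method the load spreads at 1 horizontal : 2 vertical, so at depth z the loaded area has grown by z in each plan dimension:
Δσ ≈ qD²/(D+z)² = 239×1.8²/(1.8+5.4)² = 14.938 kPa

Δσ_z ≈ 14.9 kPa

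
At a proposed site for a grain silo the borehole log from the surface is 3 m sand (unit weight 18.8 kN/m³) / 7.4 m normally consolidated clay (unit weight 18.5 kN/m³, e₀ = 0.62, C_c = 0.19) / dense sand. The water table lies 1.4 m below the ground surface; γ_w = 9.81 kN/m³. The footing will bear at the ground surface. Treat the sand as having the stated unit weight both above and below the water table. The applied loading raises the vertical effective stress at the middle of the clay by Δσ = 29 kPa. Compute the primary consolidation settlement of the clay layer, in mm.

S_c ≈ 126 mm

Mid-depth of clay below the ground surface: z = 3 + 7.4/2 = 6.7 m.
Total vertical stress at mid-clay: σ_v = 18.8×3 + 18.5×3.7 = 124.85 kPa.
Pore pressure: u = 9.81×(6.7 − 1.4) = 51.993 kPa.
Initial effective stress: σ'_0 = σ_v − u = 124.85 − 51.993 = 72.857 kPa.
Final effective stress: σ'_f = σ'_0 + Δσ = 72.857 + 29 = 101.86 kPa.
Normally consolidated clay, so the full stress increment lies on the virgin compression line:
S_c = C_c·H/(1+e₀)·log₁₀(σ'_f/σ'_0) = 0.19×7.4/(1+0.62)×log₁₀(101.86/72.857)
    = 0.8679 × 0.14553 = 0.1263 m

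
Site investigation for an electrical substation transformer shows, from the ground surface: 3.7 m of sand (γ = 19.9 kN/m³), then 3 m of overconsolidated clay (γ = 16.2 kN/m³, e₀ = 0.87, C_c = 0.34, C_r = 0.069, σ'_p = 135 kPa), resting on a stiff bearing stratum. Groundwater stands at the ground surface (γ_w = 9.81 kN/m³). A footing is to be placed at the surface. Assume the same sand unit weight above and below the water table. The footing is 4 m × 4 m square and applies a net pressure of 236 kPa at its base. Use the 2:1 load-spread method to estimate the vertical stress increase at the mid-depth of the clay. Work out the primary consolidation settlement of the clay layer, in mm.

S_c ≈ 32.1 mm

Mid-depth of clay below the ground surface: z = 3.7 + 3/2 = 5.2 m.
Total vertical stress at mid-clay: σ_v = 19.9×3.7 + 16.2×1.5 = 97.93 kPa.
Pore pressure: u = 9.81×(5.2 − 0) = 51.012 kPa.
Initial effective stress: σ'_0 = σ_v − u = 97.93 − 51.012 = 46.918 kPa.
Stress increase at mid-clay by the 2:1 spreading method:
Δσ = qBL/((B+z)(L+z)) = 236×4×4/((4+5.2)(4+5.2)) = 44.612 kPa
Final effective stress: σ'_f = 46.918 + 44.612 = 91.53 kPa.
σ'_f = 91.53 ≤ σ'_p = 135 kPa, so the clay remains overconsolidated and only the recompression index applies:
S_c = C_r·H/(1+e₀)·log₁₀(σ'_f/σ'_0) = 0.069×3/1.87×log₁₀(91.53/46.918)
    = 0.1107 × 0.29022 = 0.03213 m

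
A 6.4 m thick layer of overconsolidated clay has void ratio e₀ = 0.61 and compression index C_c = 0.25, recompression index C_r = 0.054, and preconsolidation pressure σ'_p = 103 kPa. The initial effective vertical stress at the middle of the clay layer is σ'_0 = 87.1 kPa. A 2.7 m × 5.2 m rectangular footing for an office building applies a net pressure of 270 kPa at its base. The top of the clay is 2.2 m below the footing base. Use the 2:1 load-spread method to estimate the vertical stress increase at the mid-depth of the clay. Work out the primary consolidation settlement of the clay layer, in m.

Mid-depth of clay below the footing base: z = 2.2 + 6.4/2 = 5.4 m.
Stress increase at mid-clay by the 2:1 spreading method:
Δσ = qBL/((B+z)(L+z)) = 270×2.7×5.2/((2.7+5.4)(5.2+5.4)) = 44.151 kPa
Final effective stress: σ'_f = 87.1 + 44.151 = 131.25 kPa.
σ'_f = 131.25 > σ'_p = 103 kPa, so the stress path crosses the preconsolidation pressure — recompression up to σ'_p, then virgin compression beyond:
S_c = H/(1+e₀)·[C_r·log₁₀(σ'_p/σ'_0) + C_c·log₁₀(σ'_f/σ'_p)]
    = 6.4/1.61 × [0.054×log₁₀(103/87.1) + 0.25×log₁₀(131.25/103)]
    = 3.9752 × [0.0039322 + 0.026316] = 0.1202 m

S_c ≈ 0.12 m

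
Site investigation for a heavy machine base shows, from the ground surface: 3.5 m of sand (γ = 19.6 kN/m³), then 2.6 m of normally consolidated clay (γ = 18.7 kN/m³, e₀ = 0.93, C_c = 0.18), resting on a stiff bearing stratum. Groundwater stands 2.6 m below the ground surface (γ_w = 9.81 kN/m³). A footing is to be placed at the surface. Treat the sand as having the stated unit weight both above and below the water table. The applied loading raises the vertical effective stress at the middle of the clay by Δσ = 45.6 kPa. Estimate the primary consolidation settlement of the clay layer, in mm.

S_c ≈ 52.1 mm

Mid-depth of clay below the ground surface: z = 3.5 + 2.6/2 = 4.8 m.
Total vertical stress at mid-clay: σ_v = 19.6×3.5 + 18.7×1.3 = 92.91 kPa.
Pore pressure: u = 9.81×(4.8 − 2.6) = 21.582 kPa.
Initial effective stress: σ'_0 = σ_v − u = 92.91 − 21.582 = 71.328 kPa.
Final effective stress: σ'_f = σ'_0 + Δσ = 71.328 + 45.6 = 116.93 kPa.
Normally consolidated clay, so the full stress increment lies on the virgin compression line:
S_c = C_c·H/(1+e₀)·log₁₀(σ'_f/σ'_0) = 0.18×2.6/(1+0.93)×log₁₀(116.93/71.328)
    = 0.24249 × 0.21467 = 0.05206 m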